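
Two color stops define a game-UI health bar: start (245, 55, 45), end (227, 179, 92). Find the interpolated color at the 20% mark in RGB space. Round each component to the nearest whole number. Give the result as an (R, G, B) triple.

(241, 80, 54)

20% corresponds to t = 0.2.
R = 245 + 0.2 × (227 − 245) = 245 + 0.2 × -18 = 241.4 → 241
G = 55 + 0.2 × (179 − 55) = 55 + 0.2 × 124 = 79.8 → 80
B = 45 + 0.2 × (92 − 45) = 45 + 0.2 × 47 = 54.4 → 54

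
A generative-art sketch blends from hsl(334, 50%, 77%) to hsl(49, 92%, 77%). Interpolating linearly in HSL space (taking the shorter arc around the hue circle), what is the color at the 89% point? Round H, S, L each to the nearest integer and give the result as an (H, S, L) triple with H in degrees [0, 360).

(41, 87, 77)

Hue: 49 − 334 = -285°, but |-285| > 180 so the shorter arc goes the other way: Δh = -285 + 360 = 75°.
H = 334 + 0.89 × (75) = 400.75 → 401 → 401 mod 360 = 41°
S = 50 + 0.89 × (92 − 50) = 87.38 → 87%
L = 77 + 0.89 × (77 − 77) = 77 → 77%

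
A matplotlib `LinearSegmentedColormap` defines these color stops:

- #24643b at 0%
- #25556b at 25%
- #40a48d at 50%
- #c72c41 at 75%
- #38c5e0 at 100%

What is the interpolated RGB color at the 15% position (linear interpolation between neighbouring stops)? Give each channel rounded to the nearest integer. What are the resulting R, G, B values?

15% lies between the 0% and 25% stops, so the local fraction is t = (15 − 0)/(25 − 0) = 15/25 ≈ 0.6.
#24643b → (36, 100, 59); #25556b → (37, 85, 107).
R = 36 + 0.6 × (37 − 36) = 36.6 → 37
G = 100 + 0.6 × (85 − 100) = 91 → 91
B = 59 + 0.6 × (107 − 59) = 87.8 → 88

(37, 91, 88)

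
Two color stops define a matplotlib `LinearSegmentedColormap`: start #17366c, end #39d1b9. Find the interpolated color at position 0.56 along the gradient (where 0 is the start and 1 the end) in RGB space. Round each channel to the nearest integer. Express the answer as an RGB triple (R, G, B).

(42, 141, 151)

#17366c → (23, 54, 108); #39d1b9 → (57, 209, 185).
R = 23 + 0.56 × (57 − 23) = 23 + 0.56 × 34 = 42.04 → 42
G = 54 + 0.56 × (209 − 54) = 54 + 0.56 × 155 = 140.8 → 141
B = 108 + 0.56 × (185 − 108) = 108 + 0.56 × 77 = 151.12 → 151
So the blended color is (42, 141, 151), about #2a8d97.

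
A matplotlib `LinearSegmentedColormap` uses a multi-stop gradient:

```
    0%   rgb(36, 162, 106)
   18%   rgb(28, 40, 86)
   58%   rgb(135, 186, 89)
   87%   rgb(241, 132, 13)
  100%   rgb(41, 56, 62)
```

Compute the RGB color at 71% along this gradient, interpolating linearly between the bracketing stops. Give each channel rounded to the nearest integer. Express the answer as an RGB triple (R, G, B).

(183, 162, 55)

71% lies between the 58% and 87% stops, so the local fraction is t = (71 − 58)/(87 − 58) = 13/29 ≈ 0.4483.
R = 135 + 0.4483 × (241 − 135) = 182.52 → 183
G = 186 + 0.4483 × (132 − 186) = 161.792 → 162
B = 89 + 0.4483 × (13 − 89) = 54.929 → 55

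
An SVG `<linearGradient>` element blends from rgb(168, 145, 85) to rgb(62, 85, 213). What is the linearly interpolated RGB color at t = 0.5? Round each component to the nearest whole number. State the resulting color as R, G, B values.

R = 168 + 0.5 × (62 − 168) = 168 + 0.5 × -106 = 115 → 115
G = 145 + 0.5 × (85 − 145) = 145 + 0.5 × -60 = 115 → 115
B = 85 + 0.5 × (213 − 85) = 85 + 0.5 × 128 = 149 → 149

(115, 115, 149)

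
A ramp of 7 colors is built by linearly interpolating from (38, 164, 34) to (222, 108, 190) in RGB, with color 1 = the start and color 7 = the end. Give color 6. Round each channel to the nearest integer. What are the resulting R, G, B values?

(191, 117, 164)

With 7 swatches and endpoints inclusive, swatch 6 sits at t = (6 − 1)/(7 − 1) = 5/6 ≈ 0.8333.
R = 38 + 0.8333 × (222 − 38) = 191.327 → 191
G = 164 + 0.8333 × (108 − 164) = 117.335 → 117
B = 34 + 0.8333 × (190 − 34) = 163.995 → 164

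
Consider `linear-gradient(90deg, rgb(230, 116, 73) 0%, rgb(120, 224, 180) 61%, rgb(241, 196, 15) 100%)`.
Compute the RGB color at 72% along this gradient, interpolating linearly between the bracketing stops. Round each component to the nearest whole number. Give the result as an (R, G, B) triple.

72% lies between the 61% and 100% stops, so the local fraction is t = (72 − 61)/(100 − 61) = 11/39 ≈ 0.2821.
R = 120 + 0.2821 × (241 − 120) = 154.134 → 154
G = 224 + 0.2821 × (196 − 224) = 216.101 → 216
B = 180 + 0.2821 × (15 − 180) = 133.453 → 133

(154, 216, 133)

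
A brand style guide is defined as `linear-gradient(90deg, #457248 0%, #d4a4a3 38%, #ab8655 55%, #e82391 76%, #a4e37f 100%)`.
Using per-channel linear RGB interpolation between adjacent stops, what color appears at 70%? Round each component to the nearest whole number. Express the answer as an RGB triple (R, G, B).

70% lies between the 55% and 76% stops, so the local fraction is t = (70 − 55)/(76 − 55) = 15/21 ≈ 0.7143.
#ab8655 → (171, 134, 85); #e82391 → (232, 35, 145).
R = 171 + 0.7143 × (232 − 171) = 214.572 → 215
G = 134 + 0.7143 × (35 − 134) = 63.284 → 63
B = 85 + 0.7143 × (145 − 85) = 127.858 → 128

(215, 63, 128)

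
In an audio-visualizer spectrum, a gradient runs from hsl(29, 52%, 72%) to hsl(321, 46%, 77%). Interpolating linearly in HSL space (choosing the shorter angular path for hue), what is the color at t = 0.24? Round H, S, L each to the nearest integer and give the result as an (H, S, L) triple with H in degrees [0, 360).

Hue: 321 − 29 = 292°, but |292| > 180 so the shorter arc goes the other way: Δh = 292 − 360 = -68°.
H = 29 + 0.24 × (-68) = 12.68 → 13°
S = 52 + 0.24 × (46 − 52) = 50.56 → 51%
L = 72 + 0.24 × (77 − 72) = 73.2 → 73%

(13, 51, 73)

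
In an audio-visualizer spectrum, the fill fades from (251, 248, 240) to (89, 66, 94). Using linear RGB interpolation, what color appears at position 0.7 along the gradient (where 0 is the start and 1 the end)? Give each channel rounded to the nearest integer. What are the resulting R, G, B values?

R = 251 + 0.7 × (89 − 251) = 251 + 0.7 × -162 = 137.6 → 138
G = 248 + 0.7 × (66 − 248) = 248 + 0.7 × -182 = 120.6 → 121
B = 240 + 0.7 × (94 − 240) = 240 + 0.7 × -146 = 137.8 → 138

(138, 121, 138)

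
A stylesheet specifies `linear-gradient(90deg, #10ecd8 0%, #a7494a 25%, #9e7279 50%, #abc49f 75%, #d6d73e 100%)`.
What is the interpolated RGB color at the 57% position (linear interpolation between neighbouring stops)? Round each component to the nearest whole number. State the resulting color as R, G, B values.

(162, 137, 132)

57% lies between the 50% and 75% stops, so the local fraction is t = (57 − 50)/(75 − 50) = 7/25 ≈ 0.28.
#9e7279 → (158, 114, 121); #abc49f → (171, 196, 159).
R = 158 + 0.28 × (171 − 158) = 161.64 → 162
G = 114 + 0.28 × (196 − 114) = 136.96 → 137
B = 121 + 0.28 × (159 − 121) = 131.64 → 132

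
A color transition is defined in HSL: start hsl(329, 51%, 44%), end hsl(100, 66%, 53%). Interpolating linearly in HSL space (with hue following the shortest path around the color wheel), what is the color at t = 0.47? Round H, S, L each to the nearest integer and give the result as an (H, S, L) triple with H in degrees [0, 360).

Hue: 100 − 329 = -229°, but |-229| > 180 so the shorter arc goes the other way: Δh = -229 + 360 = 131°.
H = 329 + 0.47 × (131) = 390.57 → 391 → 391 mod 360 = 31°
S = 51 + 0.47 × (66 − 51) = 58.05 → 58%
L = 44 + 0.47 × (53 − 44) = 48.23 → 48%

(31, 58, 48)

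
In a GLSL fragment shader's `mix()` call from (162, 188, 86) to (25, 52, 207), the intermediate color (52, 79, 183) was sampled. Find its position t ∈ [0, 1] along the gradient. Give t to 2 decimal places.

0.80

Invert the lerp on the R channel (largest span, 137): t = (52 − 162) / (25 − 162) = -110/-137 = 0.80292.
Check on G: (79 − 188)/(52 − 188) = 0.8015 ✓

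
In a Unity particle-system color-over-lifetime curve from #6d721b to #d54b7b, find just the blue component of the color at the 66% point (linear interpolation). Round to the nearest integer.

90

B₁ = 27 (from #6d721b), B₂ = 123 (from #d54b7b).
B = 27 + 0.66 × (123 − 27) = 90.36 → 90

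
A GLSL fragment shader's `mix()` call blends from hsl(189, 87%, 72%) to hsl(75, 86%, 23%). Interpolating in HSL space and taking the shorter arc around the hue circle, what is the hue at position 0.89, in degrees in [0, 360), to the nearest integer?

Hue arc: Δh = 75 − 189 = -114° (|Δh| ≤ 180, already the shorter path).
H = 189 + 0.89 × (-114) = 87.54 → 88°

88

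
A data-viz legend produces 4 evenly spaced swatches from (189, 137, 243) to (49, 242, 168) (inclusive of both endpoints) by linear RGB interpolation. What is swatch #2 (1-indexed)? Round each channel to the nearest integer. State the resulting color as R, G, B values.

With 4 swatches and endpoints inclusive, swatch 2 sits at t = (2 − 1)/(4 − 1) = 1/3 ≈ 0.3333.
R = 189 + 0.3333 × (49 − 189) = 142.338 → 142
G = 137 + 0.3333 × (242 − 137) = 171.996 → 172
B = 243 + 0.3333 × (168 − 243) = 218.002 → 218

(142, 172, 218)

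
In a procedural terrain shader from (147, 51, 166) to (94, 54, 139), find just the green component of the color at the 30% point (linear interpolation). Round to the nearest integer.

52

G = 51 + 0.3 × (54 − 51) = 51.9 → 52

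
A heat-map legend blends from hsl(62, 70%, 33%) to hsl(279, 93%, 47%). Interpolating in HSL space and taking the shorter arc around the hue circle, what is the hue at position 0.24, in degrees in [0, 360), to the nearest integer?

28

Hue: 279 − 62 = 217°, but |217| > 180 so the shorter arc goes the other way: Δh = 217 − 360 = -143°.
H = 62 + 0.24 × (-143) = 27.68 → 28°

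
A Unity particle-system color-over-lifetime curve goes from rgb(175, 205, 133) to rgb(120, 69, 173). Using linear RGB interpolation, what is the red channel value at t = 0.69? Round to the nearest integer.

R = 175 + 0.69 × (120 − 175) = 137.05 → 137

137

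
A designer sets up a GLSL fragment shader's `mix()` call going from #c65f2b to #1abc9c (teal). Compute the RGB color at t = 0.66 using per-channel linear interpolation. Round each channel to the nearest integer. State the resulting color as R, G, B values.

#c65f2b → (198, 95, 43); #1abc9c → (26, 188, 156).
R = 198 + 0.66 × (26 − 198) = 198 + 0.66 × -172 = 84.48 → 84
G = 95 + 0.66 × (188 − 95) = 95 + 0.66 × 93 = 156.38 → 156
B = 43 + 0.66 × (156 − 43) = 43 + 0.66 × 113 = 117.58 → 118
So the blended color is (84, 156, 118), about #549c76.

(84, 156, 118)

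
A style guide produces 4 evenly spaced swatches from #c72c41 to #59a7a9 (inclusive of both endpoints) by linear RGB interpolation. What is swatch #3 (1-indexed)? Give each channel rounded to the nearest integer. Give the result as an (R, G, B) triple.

With 4 swatches and endpoints inclusive, swatch 3 sits at t = (3 − 1)/(4 − 1) = 2/3 ≈ 0.6667.
#c72c41 → (199, 44, 65); #59a7a9 → (89, 167, 169).
R = 199 + 0.6667 × (89 − 199) = 125.663 → 126
G = 44 + 0.6667 × (167 − 44) = 126.004 → 126
B = 65 + 0.6667 × (169 − 65) = 134.337 → 134

(126, 126, 134)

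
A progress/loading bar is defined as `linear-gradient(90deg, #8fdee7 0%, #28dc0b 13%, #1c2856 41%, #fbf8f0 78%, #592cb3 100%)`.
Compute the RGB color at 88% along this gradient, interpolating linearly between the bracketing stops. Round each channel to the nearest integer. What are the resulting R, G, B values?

88% lies between the 78% and 100% stops, so the local fraction is t = (88 − 78)/(100 − 78) = 10/22 ≈ 0.4545.
#fbf8f0 → (251, 248, 240); #592cb3 → (89, 44, 179).
R = 251 + 0.4545 × (89 − 251) = 177.371 → 177
G = 248 + 0.4545 × (44 − 248) = 155.282 → 155
B = 240 + 0.4545 × (179 − 240) = 212.275 → 212

(177, 155, 212)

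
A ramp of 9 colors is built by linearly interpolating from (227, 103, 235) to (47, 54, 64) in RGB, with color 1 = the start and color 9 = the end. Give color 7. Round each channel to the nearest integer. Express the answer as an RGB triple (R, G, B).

With 9 swatches and endpoints inclusive, swatch 7 sits at t = (7 − 1)/(9 − 1) = 6/8 ≈ 0.75.
R = 227 + 0.75 × (47 − 227) = 92 → 92
G = 103 + 0.75 × (54 − 103) = 66.25 → 66
B = 235 + 0.75 × (64 − 235) = 106.75 → 107

(92, 66, 107)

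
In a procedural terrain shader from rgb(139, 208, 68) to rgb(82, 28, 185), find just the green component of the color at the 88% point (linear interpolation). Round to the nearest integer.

50

G = 208 + 0.88 × (28 − 208) = 49.6 → 50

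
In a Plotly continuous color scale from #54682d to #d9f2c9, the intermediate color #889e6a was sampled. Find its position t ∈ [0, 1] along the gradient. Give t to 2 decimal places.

Invert the lerp on the B channel (largest span, 156): t = (106 − 45) / (201 − 45) = 61/156 = 0.39103.
Check on R: (136 − 84)/(217 − 84) = 0.391 ✓

0.39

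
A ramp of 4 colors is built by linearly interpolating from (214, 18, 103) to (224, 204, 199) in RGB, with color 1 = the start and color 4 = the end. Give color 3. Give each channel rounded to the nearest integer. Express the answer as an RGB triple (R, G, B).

With 4 swatches and endpoints inclusive, swatch 3 sits at t = (3 − 1)/(4 − 1) = 2/3 ≈ 0.6667.
R = 214 + 0.6667 × (224 − 214) = 220.667 → 221
G = 18 + 0.6667 × (204 − 18) = 142.006 → 142
B = 103 + 0.6667 × (199 − 103) = 167.003 → 167

(221, 142, 167)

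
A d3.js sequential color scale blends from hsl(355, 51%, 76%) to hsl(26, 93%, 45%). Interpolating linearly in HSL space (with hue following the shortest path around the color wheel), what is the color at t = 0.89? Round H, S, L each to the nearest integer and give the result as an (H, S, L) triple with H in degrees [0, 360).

Hue: 26 − 355 = -329°, but |-329| > 180 so the shorter arc goes the other way: Δh = -329 + 360 = 31°.
H = 355 + 0.89 × (31) = 382.59 → 383 → 383 mod 360 = 23°
S = 51 + 0.89 × (93 − 51) = 88.38 → 88%
L = 76 + 0.89 × (45 − 76) = 48.41 → 48%

(23, 88, 48)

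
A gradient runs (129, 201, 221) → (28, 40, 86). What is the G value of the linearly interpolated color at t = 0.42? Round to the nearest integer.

G = 201 + 0.42 × (40 − 201) = 133.38 → 133

133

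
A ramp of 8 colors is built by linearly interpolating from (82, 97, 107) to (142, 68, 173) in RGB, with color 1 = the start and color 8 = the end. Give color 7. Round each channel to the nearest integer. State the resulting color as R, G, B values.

(133, 72, 164)

With 8 swatches and endpoints inclusive, swatch 7 sits at t = (7 − 1)/(8 − 1) = 6/7 ≈ 0.8571.
R = 82 + 0.8571 × (142 − 82) = 133.426 → 133
G = 97 + 0.8571 × (68 − 97) = 72.144 → 72
B = 107 + 0.8571 × (173 − 107) = 163.569 → 164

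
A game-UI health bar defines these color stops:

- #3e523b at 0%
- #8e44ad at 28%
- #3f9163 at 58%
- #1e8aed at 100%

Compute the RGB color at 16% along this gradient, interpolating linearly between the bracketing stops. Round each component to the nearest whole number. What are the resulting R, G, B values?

16% lies between the 0% and 28% stops, so the local fraction is t = (16 − 0)/(28 − 0) = 16/28 ≈ 0.5714.
#3e523b → (62, 82, 59); #8e44ad → (142, 68, 173).
R = 62 + 0.5714 × (142 − 62) = 107.712 → 108
G = 82 + 0.5714 × (68 − 82) = 74 → 74
B = 59 + 0.5714 × (173 − 59) = 124.14 → 124

(108, 74, 124)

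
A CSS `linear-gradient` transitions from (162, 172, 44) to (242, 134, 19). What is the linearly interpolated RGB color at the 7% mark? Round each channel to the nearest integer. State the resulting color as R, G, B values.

7% corresponds to t = 0.07.
R = 162 + 0.07 × (242 − 162) = 162 + 0.07 × 80 = 167.6 → 168
G = 172 + 0.07 × (134 − 172) = 172 + 0.07 × -38 = 169.34 → 169
B = 44 + 0.07 × (19 − 44) = 44 + 0.07 × -25 = 42.25 → 42
So the blended color is (168, 169, 42), about #a8a92a.

(168, 169, 42)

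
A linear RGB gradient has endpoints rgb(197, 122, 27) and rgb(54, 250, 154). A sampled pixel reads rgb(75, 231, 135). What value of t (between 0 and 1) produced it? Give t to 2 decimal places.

0.85

Invert the lerp on the R channel (largest span, 143): t = (75 − 197) / (54 − 197) = -122/-143 = 0.85315.
Check on G: (231 − 122)/(250 − 122) = 0.8516 ✓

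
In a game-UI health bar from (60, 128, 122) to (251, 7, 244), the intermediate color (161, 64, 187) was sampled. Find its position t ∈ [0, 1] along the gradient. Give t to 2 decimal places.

0.53

Invert the lerp on the R channel (largest span, 191): t = (161 − 60) / (251 − 60) = 101/191 = 0.5288.
Check on G: (64 − 128)/(7 − 128) = 0.5289 ✓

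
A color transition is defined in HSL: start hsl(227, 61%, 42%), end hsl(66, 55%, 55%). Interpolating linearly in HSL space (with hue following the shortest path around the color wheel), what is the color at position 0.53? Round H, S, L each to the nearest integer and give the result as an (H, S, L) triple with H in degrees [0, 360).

(142, 58, 49)

Hue arc: Δh = 66 − 227 = -161° (|Δh| ≤ 180, already the shorter path).
H = 227 + 0.53 × (-161) = 141.67 → 142°
S = 61 + 0.53 × (55 − 61) = 57.82 → 58%
L = 42 + 0.53 × (55 − 42) = 48.89 → 49%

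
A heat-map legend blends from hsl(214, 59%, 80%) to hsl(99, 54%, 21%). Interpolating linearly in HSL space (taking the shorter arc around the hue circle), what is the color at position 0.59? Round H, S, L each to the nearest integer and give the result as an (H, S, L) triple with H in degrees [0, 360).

(146, 56, 45)

Hue arc: Δh = 99 − 214 = -115° (|Δh| ≤ 180, already the shorter path).
H = 214 + 0.59 × (-115) = 146.15 → 146°
S = 59 + 0.59 × (54 − 59) = 56.05 → 56%
L = 80 + 0.59 × (21 − 80) = 45.19 → 45%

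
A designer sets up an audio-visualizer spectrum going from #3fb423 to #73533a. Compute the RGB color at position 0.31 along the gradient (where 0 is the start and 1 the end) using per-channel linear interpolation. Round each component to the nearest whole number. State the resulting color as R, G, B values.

#3fb423 → (63, 180, 35); #73533a → (115, 83, 58).
R = 63 + 0.31 × (115 − 63) = 63 + 0.31 × 52 = 79.12 → 79
G = 180 + 0.31 × (83 − 180) = 180 + 0.31 × -97 = 149.93 → 150
B = 35 + 0.31 × (58 − 35) = 35 + 0.31 × 23 = 42.13 → 42

(79, 150, 42)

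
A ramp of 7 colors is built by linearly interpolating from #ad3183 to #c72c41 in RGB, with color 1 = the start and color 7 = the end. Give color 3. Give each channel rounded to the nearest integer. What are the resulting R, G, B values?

(182, 47, 109)

With 7 swatches and endpoints inclusive, swatch 3 sits at t = (3 − 1)/(7 − 1) = 2/6 ≈ 0.3333.
#ad3183 → (173, 49, 131); #c72c41 → (199, 44, 65).
R = 173 + 0.3333 × (199 − 173) = 181.666 → 182
G = 49 + 0.3333 × (44 − 49) = 47.334 → 47
B = 131 + 0.3333 × (65 − 131) = 109.002 → 109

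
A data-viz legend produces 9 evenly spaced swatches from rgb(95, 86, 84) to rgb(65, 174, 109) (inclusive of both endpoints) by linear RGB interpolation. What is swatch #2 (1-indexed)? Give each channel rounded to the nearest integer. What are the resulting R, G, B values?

(91, 97, 87)

With 9 swatches and endpoints inclusive, swatch 2 sits at t = (2 − 1)/(9 − 1) = 1/8 ≈ 0.125.
R = 95 + 0.125 × (65 − 95) = 91.25 → 91
G = 86 + 0.125 × (174 − 86) = 97 → 97
B = 84 + 0.125 × (109 − 84) = 87.125 → 87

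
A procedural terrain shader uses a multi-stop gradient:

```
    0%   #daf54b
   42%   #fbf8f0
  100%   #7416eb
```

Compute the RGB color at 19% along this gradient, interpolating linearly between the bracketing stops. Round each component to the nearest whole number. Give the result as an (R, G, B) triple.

19% lies between the 0% and 42% stops, so the local fraction is t = (19 − 0)/(42 − 0) = 19/42 ≈ 0.4524.
#daf54b → (218, 245, 75); #fbf8f0 → (251, 248, 240).
R = 218 + 0.4524 × (251 − 218) = 232.929 → 233
G = 245 + 0.4524 × (248 − 245) = 246.357 → 246
B = 75 + 0.4524 × (240 − 75) = 149.646 → 150

(233, 246, 150)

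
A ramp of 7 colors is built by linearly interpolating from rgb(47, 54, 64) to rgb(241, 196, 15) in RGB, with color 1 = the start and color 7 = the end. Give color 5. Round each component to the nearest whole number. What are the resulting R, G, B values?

With 7 swatches and endpoints inclusive, swatch 5 sits at t = (5 − 1)/(7 − 1) = 4/6 ≈ 0.6667.
R = 47 + 0.6667 × (241 − 47) = 176.34 → 176
G = 54 + 0.6667 × (196 − 54) = 148.671 → 149
B = 64 + 0.6667 × (15 − 64) = 31.332 → 31

(176, 149, 31)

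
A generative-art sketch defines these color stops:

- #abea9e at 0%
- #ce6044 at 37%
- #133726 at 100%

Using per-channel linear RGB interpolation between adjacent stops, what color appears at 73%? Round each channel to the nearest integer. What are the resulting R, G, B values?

(99, 73, 51)

73% lies between the 37% and 100% stops, so the local fraction is t = (73 − 37)/(100 − 37) = 36/63 ≈ 0.5714.
#ce6044 → (206, 96, 68); #133726 → (19, 55, 38).
R = 206 + 0.5714 × (19 − 206) = 99.148 → 99
G = 96 + 0.5714 × (55 − 96) = 72.573 → 73
B = 68 + 0.5714 × (38 − 68) = 50.858 → 51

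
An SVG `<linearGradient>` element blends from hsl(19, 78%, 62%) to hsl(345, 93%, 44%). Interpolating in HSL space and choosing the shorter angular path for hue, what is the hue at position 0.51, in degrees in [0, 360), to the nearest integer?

Hue: 345 − 19 = 326°, but |326| > 180 so the shorter arc goes the other way: Δh = 326 − 360 = -34°.
H = 19 + 0.51 × (-34) = 1.66 → 2°

2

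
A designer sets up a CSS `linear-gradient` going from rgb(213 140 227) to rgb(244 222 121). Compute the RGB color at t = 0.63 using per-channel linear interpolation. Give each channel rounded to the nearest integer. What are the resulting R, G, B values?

(233, 192, 160)

R = 213 + 0.63 × (244 − 213) = 213 + 0.63 × 31 = 232.53 → 233
G = 140 + 0.63 × (222 − 140) = 140 + 0.63 × 82 = 191.66 → 192
B = 227 + 0.63 × (121 − 227) = 227 + 0.63 × -106 = 160.22 → 160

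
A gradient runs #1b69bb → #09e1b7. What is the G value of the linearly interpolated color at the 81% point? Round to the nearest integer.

202

G₁ = 105 (from #1b69bb), G₂ = 225 (from #09e1b7).
G = 105 + 0.81 × (225 − 105) = 202.2 → 202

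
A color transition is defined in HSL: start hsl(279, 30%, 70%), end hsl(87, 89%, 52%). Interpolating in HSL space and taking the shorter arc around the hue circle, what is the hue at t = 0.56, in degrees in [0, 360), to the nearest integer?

Hue: 87 − 279 = -192°, but |-192| > 180 so the shorter arc goes the other way: Δh = -192 + 360 = 168°.
H = 279 + 0.56 × (168) = 373.08 → 373 → 373 mod 360 = 13°

13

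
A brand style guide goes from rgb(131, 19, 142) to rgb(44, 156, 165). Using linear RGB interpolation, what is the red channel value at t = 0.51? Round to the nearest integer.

R = 131 + 0.51 × (44 − 131) = 86.63 → 87

87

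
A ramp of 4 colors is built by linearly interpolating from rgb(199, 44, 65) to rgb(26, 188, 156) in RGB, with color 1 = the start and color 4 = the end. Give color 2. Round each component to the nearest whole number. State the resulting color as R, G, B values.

With 4 swatches and endpoints inclusive, swatch 2 sits at t = (2 − 1)/(4 − 1) = 1/3 ≈ 0.3333.
R = 199 + 0.3333 × (26 − 199) = 141.339 → 141
G = 44 + 0.3333 × (188 − 44) = 91.995 → 92
B = 65 + 0.3333 × (156 − 65) = 95.33 → 95

(141, 92, 95)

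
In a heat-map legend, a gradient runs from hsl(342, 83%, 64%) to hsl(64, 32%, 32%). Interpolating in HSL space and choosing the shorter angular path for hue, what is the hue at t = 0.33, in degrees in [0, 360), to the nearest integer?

Hue: 64 − 342 = -278°, but |-278| > 180 so the shorter arc goes the other way: Δh = -278 + 360 = 82°.
H = 342 + 0.33 × (82) = 369.06 → 369 → 369 mod 360 = 9°

9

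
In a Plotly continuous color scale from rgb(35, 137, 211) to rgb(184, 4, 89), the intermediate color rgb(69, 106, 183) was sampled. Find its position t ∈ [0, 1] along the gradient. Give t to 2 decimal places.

0.23

Invert the lerp on the R channel (largest span, 149): t = (69 − 35) / (184 − 35) = 34/149 = 0.22819.
Check on G: (106 − 137)/(4 − 137) = 0.2331 ✓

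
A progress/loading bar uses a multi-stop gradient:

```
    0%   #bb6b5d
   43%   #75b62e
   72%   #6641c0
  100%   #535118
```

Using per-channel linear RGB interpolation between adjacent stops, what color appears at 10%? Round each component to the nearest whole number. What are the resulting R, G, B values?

(171, 124, 82)

10% lies between the 0% and 43% stops, so the local fraction is t = (10 − 0)/(43 − 0) = 10/43 ≈ 0.2326.
#bb6b5d → (187, 107, 93); #75b62e → (117, 182, 46).
R = 187 + 0.2326 × (117 − 187) = 170.718 → 171
G = 107 + 0.2326 × (182 − 107) = 124.445 → 124
B = 93 + 0.2326 × (46 − 93) = 82.068 → 82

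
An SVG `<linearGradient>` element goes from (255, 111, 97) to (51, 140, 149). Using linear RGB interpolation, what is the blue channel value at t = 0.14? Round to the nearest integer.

104

B = 97 + 0.14 × (149 − 97) = 104.28 → 104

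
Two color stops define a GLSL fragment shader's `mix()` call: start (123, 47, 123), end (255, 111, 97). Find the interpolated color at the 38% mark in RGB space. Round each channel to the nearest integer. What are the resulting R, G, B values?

(173, 71, 113)

38% corresponds to t = 0.38.
R = 123 + 0.38 × (255 − 123) = 123 + 0.38 × 132 = 173.16 → 173
G = 47 + 0.38 × (111 − 47) = 47 + 0.38 × 64 = 71.32 → 71
B = 123 + 0.38 × (97 − 123) = 123 + 0.38 × -26 = 113.12 → 113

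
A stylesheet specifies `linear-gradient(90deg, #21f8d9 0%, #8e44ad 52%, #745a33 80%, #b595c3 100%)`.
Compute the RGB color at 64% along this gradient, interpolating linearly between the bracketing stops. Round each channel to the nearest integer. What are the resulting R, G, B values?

64% lies between the 52% and 80% stops, so the local fraction is t = (64 − 52)/(80 − 52) = 12/28 ≈ 0.4286.
#8e44ad → (142, 68, 173); #745a33 → (116, 90, 51).
R = 142 + 0.4286 × (116 − 142) = 130.856 → 131
G = 68 + 0.4286 × (90 − 68) = 77.429 → 77
B = 173 + 0.4286 × (51 − 173) = 120.711 → 121

(131, 77, 121)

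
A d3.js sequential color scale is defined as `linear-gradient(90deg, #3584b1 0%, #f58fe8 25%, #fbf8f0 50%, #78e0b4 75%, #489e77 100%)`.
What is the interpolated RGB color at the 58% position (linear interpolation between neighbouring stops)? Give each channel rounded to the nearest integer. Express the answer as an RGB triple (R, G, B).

(209, 240, 221)

58% lies between the 50% and 75% stops, so the local fraction is t = (58 − 50)/(75 − 50) = 8/25 ≈ 0.32.
#fbf8f0 → (251, 248, 240); #78e0b4 → (120, 224, 180).
R = 251 + 0.32 × (120 − 251) = 209.08 → 209
G = 248 + 0.32 × (224 − 248) = 240.32 → 240
B = 240 + 0.32 × (180 − 240) = 220.8 → 221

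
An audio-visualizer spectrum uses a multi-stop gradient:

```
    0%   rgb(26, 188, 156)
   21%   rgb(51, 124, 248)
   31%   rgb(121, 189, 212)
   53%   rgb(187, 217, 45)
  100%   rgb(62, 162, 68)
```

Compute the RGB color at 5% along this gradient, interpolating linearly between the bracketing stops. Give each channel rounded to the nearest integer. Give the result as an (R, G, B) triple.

(32, 173, 178)

5% lies between the 0% and 21% stops, so the local fraction is t = (5 − 0)/(21 − 0) = 5/21 ≈ 0.2381.
R = 26 + 0.2381 × (51 − 26) = 31.953 → 32
G = 188 + 0.2381 × (124 − 188) = 172.762 → 173
B = 156 + 0.2381 × (248 − 156) = 177.905 → 178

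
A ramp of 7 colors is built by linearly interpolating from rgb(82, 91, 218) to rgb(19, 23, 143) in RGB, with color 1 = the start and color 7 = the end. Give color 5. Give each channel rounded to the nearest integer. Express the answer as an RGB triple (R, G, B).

With 7 swatches and endpoints inclusive, swatch 5 sits at t = (5 − 1)/(7 − 1) = 4/6 ≈ 0.6667.
R = 82 + 0.6667 × (19 − 82) = 39.998 → 40
G = 91 + 0.6667 × (23 − 91) = 45.664 → 46
B = 218 + 0.6667 × (143 − 218) = 167.998 → 168

(40, 46, 168)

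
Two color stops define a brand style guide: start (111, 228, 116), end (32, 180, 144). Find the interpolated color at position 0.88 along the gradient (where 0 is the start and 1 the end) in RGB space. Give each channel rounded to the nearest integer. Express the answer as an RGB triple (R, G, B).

R = 111 + 0.88 × (32 − 111) = 111 + 0.88 × -79 = 41.48 → 41
G = 228 + 0.88 × (180 − 228) = 228 + 0.88 × -48 = 185.76 → 186
B = 116 + 0.88 × (144 − 116) = 116 + 0.88 × 28 = 140.64 → 141
So the blended color is (41, 186, 141), about #29ba8d.

(41, 186, 141)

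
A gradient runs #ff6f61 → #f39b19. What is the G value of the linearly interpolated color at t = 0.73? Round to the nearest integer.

G₁ = 111 (from #ff6f61), G₂ = 155 (from #f39b19).
G = 111 + 0.73 × (155 − 111) = 143.12 → 143

143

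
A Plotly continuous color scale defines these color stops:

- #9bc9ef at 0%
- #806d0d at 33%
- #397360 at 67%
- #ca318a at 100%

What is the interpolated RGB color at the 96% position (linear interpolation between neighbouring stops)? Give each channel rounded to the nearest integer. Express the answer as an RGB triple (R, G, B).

(184, 57, 133)

96% lies between the 67% and 100% stops, so the local fraction is t = (96 − 67)/(100 − 67) = 29/33 ≈ 0.8788.
#397360 → (57, 115, 96); #ca318a → (202, 49, 138).
R = 57 + 0.8788 × (202 − 57) = 184.426 → 184
G = 115 + 0.8788 × (49 − 115) = 56.999 → 57
B = 96 + 0.8788 × (138 − 96) = 132.91 → 133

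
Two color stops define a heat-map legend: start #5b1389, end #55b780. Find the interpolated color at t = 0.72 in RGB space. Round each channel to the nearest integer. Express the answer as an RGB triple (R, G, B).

(87, 137, 131)

#5b1389 → (91, 19, 137); #55b780 → (85, 183, 128).
R = 91 + 0.72 × (85 − 91) = 91 + 0.72 × -6 = 86.68 → 87
G = 19 + 0.72 × (183 − 19) = 19 + 0.72 × 164 = 137.08 → 137
B = 137 + 0.72 × (128 − 137) = 137 + 0.72 × -9 = 130.52 → 131
So the blended color is (87, 137, 131), about #578983.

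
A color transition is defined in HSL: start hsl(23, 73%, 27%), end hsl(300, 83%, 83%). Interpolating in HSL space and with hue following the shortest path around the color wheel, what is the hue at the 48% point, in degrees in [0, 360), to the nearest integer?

Hue: 300 − 23 = 277°, but |277| > 180 so the shorter arc goes the other way: Δh = 277 − 360 = -83°.
H = 23 + 0.48 × (-83) = -16.84 → -17 → -17 mod 360 = 343°

343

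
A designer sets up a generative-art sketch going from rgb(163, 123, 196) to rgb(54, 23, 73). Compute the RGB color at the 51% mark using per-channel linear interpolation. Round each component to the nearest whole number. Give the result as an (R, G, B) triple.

51% corresponds to t = 0.51.
R = 163 + 0.51 × (54 − 163) = 163 + 0.51 × -109 = 107.41 → 107
G = 123 + 0.51 × (23 − 123) = 123 + 0.51 × -100 = 72 → 72
B = 196 + 0.51 × (73 − 196) = 196 + 0.51 × -123 = 133.27 → 133

(107, 72, 133)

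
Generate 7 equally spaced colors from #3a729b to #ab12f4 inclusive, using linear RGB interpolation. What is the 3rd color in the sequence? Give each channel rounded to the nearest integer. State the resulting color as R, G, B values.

With 7 swatches and endpoints inclusive, swatch 3 sits at t = (3 − 1)/(7 − 1) = 2/6 ≈ 0.3333.
#3a729b → (58, 114, 155); #ab12f4 → (171, 18, 244).
R = 58 + 0.3333 × (171 − 58) = 95.663 → 96
G = 114 + 0.3333 × (18 − 114) = 82.003 → 82
B = 155 + 0.3333 × (244 − 155) = 184.664 → 185

(96, 82, 185)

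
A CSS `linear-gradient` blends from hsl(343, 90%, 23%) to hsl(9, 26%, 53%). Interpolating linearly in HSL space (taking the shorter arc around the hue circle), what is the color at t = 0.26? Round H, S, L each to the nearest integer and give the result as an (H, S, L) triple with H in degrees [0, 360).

Hue: 9 − 343 = -334°, but |-334| > 180 so the shorter arc goes the other way: Δh = -334 + 360 = 26°.
H = 343 + 0.26 × (26) = 349.76 → 350°
S = 90 + 0.26 × (26 − 90) = 73.36 → 73%
L = 23 + 0.26 × (53 − 23) = 30.8 → 31%

(350, 73, 31)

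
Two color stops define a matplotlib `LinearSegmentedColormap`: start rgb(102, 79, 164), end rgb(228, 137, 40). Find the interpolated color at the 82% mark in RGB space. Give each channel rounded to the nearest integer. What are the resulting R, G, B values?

82% corresponds to t = 0.82.
R = 102 + 0.82 × (228 − 102) = 102 + 0.82 × 126 = 205.32 → 205
G = 79 + 0.82 × (137 − 79) = 79 + 0.82 × 58 = 126.56 → 127
B = 164 + 0.82 × (40 − 164) = 164 + 0.82 × -124 = 62.32 → 62

(205, 127, 62)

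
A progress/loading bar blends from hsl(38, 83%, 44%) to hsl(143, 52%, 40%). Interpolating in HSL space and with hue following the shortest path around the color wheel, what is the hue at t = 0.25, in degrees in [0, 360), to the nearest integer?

Hue arc: Δh = 143 − 38 = 105° (|Δh| ≤ 180, already the shorter path).
H = 38 + 0.25 × (105) = 64.25 → 64°

64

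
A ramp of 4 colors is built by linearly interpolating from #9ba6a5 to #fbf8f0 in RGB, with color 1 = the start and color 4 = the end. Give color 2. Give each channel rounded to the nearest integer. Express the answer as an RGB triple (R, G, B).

(187, 193, 190)

With 4 swatches and endpoints inclusive, swatch 2 sits at t = (2 − 1)/(4 − 1) = 1/3 ≈ 0.3333.
#9ba6a5 → (155, 166, 165); #fbf8f0 → (251, 248, 240).
R = 155 + 0.3333 × (251 − 155) = 186.997 → 187
G = 166 + 0.3333 × (248 − 166) = 193.331 → 193
B = 165 + 0.3333 × (240 − 165) = 189.998 → 190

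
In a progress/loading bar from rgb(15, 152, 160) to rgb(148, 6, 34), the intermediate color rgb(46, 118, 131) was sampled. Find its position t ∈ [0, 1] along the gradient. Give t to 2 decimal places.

0.23

Invert the lerp on the G channel (largest span, 146): t = (118 − 152) / (6 − 152) = -34/-146 = 0.23288.
Check on R: (46 − 15)/(148 − 15) = 0.2331 ✓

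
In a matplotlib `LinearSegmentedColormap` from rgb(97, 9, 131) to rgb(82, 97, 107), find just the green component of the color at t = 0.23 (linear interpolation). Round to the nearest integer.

G = 9 + 0.23 × (97 − 9) = 29.24 → 29

29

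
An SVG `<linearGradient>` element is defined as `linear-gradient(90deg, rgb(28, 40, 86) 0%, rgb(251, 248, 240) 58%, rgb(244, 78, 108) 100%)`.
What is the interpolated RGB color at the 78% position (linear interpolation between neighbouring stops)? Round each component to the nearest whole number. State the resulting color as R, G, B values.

78% lies between the 58% and 100% stops, so the local fraction is t = (78 − 58)/(100 − 58) = 20/42 ≈ 0.4762.
R = 251 + 0.4762 × (244 − 251) = 247.667 → 248
G = 248 + 0.4762 × (78 − 248) = 167.046 → 167
B = 240 + 0.4762 × (108 − 240) = 177.142 → 177

(248, 167, 177)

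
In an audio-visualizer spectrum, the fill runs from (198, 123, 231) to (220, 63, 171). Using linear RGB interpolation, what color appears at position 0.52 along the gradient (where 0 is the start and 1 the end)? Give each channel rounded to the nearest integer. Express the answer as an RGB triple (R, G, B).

(209, 92, 200)

R = 198 + 0.52 × (220 − 198) = 198 + 0.52 × 22 = 209.44 → 209
G = 123 + 0.52 × (63 − 123) = 123 + 0.52 × -60 = 91.8 → 92
B = 231 + 0.52 × (171 − 231) = 231 + 0.52 × -60 = 199.8 → 200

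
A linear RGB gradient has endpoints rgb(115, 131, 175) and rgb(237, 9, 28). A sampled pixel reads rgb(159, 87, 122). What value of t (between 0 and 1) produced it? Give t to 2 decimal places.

Invert the lerp on the B channel (largest span, 147): t = (122 − 175) / (28 − 175) = -53/-147 = 0.36054.
Check on R: (159 − 115)/(237 − 115) = 0.3607 ✓

0.36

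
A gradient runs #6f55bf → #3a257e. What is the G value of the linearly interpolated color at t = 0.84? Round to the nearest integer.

G₁ = 85 (from #6f55bf), G₂ = 37 (from #3a257e).
G = 85 + 0.84 × (37 − 85) = 44.68 → 45

45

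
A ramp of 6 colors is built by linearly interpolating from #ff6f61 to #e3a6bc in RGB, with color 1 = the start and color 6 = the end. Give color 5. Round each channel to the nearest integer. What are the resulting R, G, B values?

With 6 swatches and endpoints inclusive, swatch 5 sits at t = (5 − 1)/(6 − 1) = 4/5 ≈ 0.8.
#ff6f61 → (255, 111, 97); #e3a6bc → (227, 166, 188).
R = 255 + 0.8 × (227 − 255) = 232.6 → 233
G = 111 + 0.8 × (166 − 111) = 155 → 155
B = 97 + 0.8 × (188 − 97) = 169.8 → 170

(233, 155, 170)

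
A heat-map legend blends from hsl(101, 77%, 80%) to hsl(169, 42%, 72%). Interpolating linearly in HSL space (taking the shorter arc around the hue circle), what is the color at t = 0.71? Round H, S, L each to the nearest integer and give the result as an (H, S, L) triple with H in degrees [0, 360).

(149, 52, 74)

Hue arc: Δh = 169 − 101 = 68° (|Δh| ≤ 180, already the shorter path).
H = 101 + 0.71 × (68) = 149.28 → 149°
S = 77 + 0.71 × (42 − 77) = 52.15 → 52%
L = 80 + 0.71 × (72 − 80) = 74.32 → 74%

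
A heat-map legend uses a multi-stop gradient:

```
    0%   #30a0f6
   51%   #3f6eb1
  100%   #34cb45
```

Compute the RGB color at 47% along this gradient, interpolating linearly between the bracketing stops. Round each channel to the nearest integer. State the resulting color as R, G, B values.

47% lies between the 0% and 51% stops, so the local fraction is t = (47 − 0)/(51 − 0) = 47/51 ≈ 0.9216.
#30a0f6 → (48, 160, 246); #3f6eb1 → (63, 110, 177).
R = 48 + 0.9216 × (63 − 48) = 61.824 → 62
G = 160 + 0.9216 × (110 − 160) = 113.92 → 114
B = 246 + 0.9216 × (177 − 246) = 182.41 → 182

(62, 114, 182)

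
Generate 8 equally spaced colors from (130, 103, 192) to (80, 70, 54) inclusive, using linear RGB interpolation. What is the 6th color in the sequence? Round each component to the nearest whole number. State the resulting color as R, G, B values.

With 8 swatches and endpoints inclusive, swatch 6 sits at t = (6 − 1)/(8 − 1) = 5/7 ≈ 0.7143.
R = 130 + 0.7143 × (80 − 130) = 94.285 → 94
G = 103 + 0.7143 × (70 − 103) = 79.428 → 79
B = 192 + 0.7143 × (54 − 192) = 93.427 → 93

(94, 79, 93)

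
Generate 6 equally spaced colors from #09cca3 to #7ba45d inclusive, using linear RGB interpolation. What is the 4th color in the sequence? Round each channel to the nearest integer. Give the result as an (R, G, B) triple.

(77, 180, 121)

With 6 swatches and endpoints inclusive, swatch 4 sits at t = (4 − 1)/(6 − 1) = 3/5 ≈ 0.6.
#09cca3 → (9, 204, 163); #7ba45d → (123, 164, 93).
R = 9 + 0.6 × (123 − 9) = 77.4 → 77
G = 204 + 0.6 × (164 − 204) = 180 → 180
B = 163 + 0.6 × (93 − 163) = 121 → 121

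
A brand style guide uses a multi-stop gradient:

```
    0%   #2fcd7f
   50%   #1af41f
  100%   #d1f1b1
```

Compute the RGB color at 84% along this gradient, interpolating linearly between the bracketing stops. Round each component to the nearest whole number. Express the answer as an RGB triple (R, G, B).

84% lies between the 50% and 100% stops, so the local fraction is t = (84 − 50)/(100 − 50) = 34/50 ≈ 0.68.
#1af41f → (26, 244, 31); #d1f1b1 → (209, 241, 177).
R = 26 + 0.68 × (209 − 26) = 150.44 → 150
G = 244 + 0.68 × (241 − 244) = 241.96 → 242
B = 31 + 0.68 × (177 − 31) = 130.28 → 130

(150, 242, 130)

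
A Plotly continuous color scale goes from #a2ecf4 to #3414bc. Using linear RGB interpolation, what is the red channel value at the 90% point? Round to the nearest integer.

63

R₁ = 162 (from #a2ecf4), R₂ = 52 (from #3414bc).
R = 162 + 0.9 × (52 − 162) = 63 → 63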